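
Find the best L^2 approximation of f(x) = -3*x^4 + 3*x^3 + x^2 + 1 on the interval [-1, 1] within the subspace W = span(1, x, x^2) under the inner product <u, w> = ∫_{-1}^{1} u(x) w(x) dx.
g(x) = -11*x^2/7 + 9*x/5 + 44/35

The best approximation g ∈ W is the orthogonal projection of f onto W. Writing g = a_0 + a_1 x + a_2 x^2, the coefficients solve the normal equations G · a = b where
  G_{ij} = <φ_i, φ_j> and b_i = <f, φ_i>, with φ_0 = 1, φ_1 = x, φ_2 = x^2.
G =
  [2, 0, 2/3]
  [0, 2/3, 0]
  [2/3, 0, 2/5],
b = (22/15, 6/5, 22/105).
Solving gives a_0 = 44/35, a_1 = 9/5, a_2 = -11/7, so
  g(x) = -11*x^2/7 + 9*x/5 + 44/35.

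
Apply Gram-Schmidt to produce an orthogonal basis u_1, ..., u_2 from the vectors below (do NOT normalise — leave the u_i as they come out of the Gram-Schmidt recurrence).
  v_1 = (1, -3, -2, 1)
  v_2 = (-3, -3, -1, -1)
Orthogonal basis:
  u_1 = (1, -3, -2, 1)
  u_2 = (-52/15, -8/5, -1/15, -22/15)

Apply the Gram-Schmidt recurrence
  u_1 = v_1
  u_i = v_i − Σ_{j<i} ((v_i · u_j) / (u_j · u_j)) · u_j.

Step by step this gives:
  u_1 = (1, -3, -2, 1)
  u_2 = (-52/15, -8/5, -1/15, -22/15)

Orthogonality check:
  u_2 · u_1 = 0 (should be 0)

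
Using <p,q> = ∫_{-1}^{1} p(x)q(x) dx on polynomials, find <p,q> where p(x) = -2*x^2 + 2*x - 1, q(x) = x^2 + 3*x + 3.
<p,q> = -112/15

Expand the product: p(x)·q(x) = -2*x^4 - 4*x^3 - x^2 + 3*x - 3.
∫_{-1}^{1} of each monomial x^k gives [2/(k+1) if k even, 0 if k odd]. Integrating term-by-term (or equivalently evaluating the antiderivative F(x) = -2*x^5/5 - x^4 - x^3/3 + 3*x^2/2 - 3*x at the endpoints):
  F(1) − F(−1) = -97/30 − (127/30) = -112/15.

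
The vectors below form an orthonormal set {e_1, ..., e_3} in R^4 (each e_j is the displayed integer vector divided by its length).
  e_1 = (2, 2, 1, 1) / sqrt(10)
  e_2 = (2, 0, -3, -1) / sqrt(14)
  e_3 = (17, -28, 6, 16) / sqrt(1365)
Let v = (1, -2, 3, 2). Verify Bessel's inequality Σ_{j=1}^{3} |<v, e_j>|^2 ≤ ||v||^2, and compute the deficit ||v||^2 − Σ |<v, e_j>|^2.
Σ |<v, e_j>|^2 = 231/13; ||v||^2 = 18; deficit = 3/13

Write each e_j = u_j / sqrt(<u_j, u_j>) where u_j is the displayed integer vector. Then <v, e_j> = <v, u_j> / sqrt(<u_j, u_j>), so |<v, e_j>|^2 = <v, u_j>^2 / <u_j, u_j>.
Coefficients: <v, e_1> = 3/sqrt(10), <v, e_2> = -9/sqrt(14), <v, e_3> = 123/sqrt(1365).
Square and sum: Σ |<v, e_j>|^2 = 231/13.
Compute ||v||^2 = v·v = 18.
Deficit = 18 − 231/13 = 3/13 ≥ 0, confirming Bessel's inequality. (The deficit equals ||v − Σ <v,e_j> e_j||^2, the squared distance from v to span{e_j}.)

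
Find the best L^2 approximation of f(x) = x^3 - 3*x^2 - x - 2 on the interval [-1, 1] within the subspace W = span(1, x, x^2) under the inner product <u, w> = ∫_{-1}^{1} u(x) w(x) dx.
g(x) = -3*x^2 - 2*x/5 - 2

The best approximation g ∈ W is the orthogonal projection of f onto W. Writing g = a_0 + a_1 x + a_2 x^2, the coefficients solve the normal equations G · a = b where
  G_{ij} = <φ_i, φ_j> and b_i = <f, φ_i>, with φ_0 = 1, φ_1 = x, φ_2 = x^2.
G =
  [2, 0, 2/3]
  [0, 2/3, 0]
  [2/3, 0, 2/5],
b = (-6, -4/15, -38/15).
Solving gives a_0 = -2, a_1 = -2/5, a_2 = -3, so
  g(x) = -3*x^2 - 2*x/5 - 2.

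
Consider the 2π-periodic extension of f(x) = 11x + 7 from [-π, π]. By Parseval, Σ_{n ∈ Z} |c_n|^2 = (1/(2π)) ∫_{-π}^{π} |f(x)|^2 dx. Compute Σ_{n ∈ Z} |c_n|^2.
Σ |c_n|^2 = 121π^2/3 + 49

Expand and integrate term by term over [-π, π]:
  ∫ (11x)^2 dx = 121·(2π^3/3); ∫ 2·11·(7)·x dx = 0 (odd integrand); ∫ 7^2 dx = 49·2π.
So (1/(2π)) ∫_{-π}^{π} (11x + 7)^2 dx = 121π^2/3 + 49 = 121π^2/3 + 49.
Parseval ⇒ Σ |c_n|^2 = 121π^2/3 + 49.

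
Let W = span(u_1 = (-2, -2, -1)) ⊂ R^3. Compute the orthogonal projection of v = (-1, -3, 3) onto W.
proj_W(v) = (-10/9, -10/9, -5/9)

Set up U = [u_1 | ... | u_1] ∈ R^(3×1). The projector onto W = col(U) is P = U (U^T U)^(-1) U^T.
Compute U^T U =
  [9],
and U^T v = (5).
Solve U^T U · c = U^T v for the coefficients: c = (5/9). The projection is proj_W(v) = U c.
Check: (v - proj_W(v)) · u_1 = 0  (should be 0).
Result: proj_W(v) = (-10/9, -10/9, -5/9).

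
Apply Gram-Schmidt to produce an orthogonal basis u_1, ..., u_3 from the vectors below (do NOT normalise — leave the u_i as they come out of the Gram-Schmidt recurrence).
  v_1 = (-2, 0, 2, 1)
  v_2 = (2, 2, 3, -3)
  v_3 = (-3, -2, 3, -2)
Orthogonal basis:
  u_1 = (-2, 0, 2, 1)
  u_2 = (16/9, 2, 29/9, -26/9)
  u_3 = (-279/233, -576/233, 4/233, -566/233)

Apply the Gram-Schmidt recurrence
  u_1 = v_1
  u_i = v_i − Σ_{j<i} ((v_i · u_j) / (u_j · u_j)) · u_j.

Step by step this gives:
  u_1 = (-2, 0, 2, 1)
  u_2 = (16/9, 2, 29/9, -26/9)
  u_3 = (-279/233, -576/233, 4/233, -566/233)

Orthogonality check:
  u_2 · u_1 = 0 (should be 0)
  u_3 · u_1 = 0 (should be 0)
  u_3 · u_2 = 0 (should be 0)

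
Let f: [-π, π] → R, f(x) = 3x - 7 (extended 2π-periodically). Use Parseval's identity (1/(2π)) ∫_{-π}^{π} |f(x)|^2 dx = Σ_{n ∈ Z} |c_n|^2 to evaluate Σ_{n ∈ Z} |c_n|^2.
Σ |c_n|^2 = 3π^2 + 49

Expand and integrate term by term over [-π, π]:
  ∫ (3x)^2 dx = 9·(2π^3/3); ∫ 2·3·(-7)·x dx = 0 (odd integrand); ∫ (-7)^2 dx = 49·2π.
So (1/(2π)) ∫_{-π}^{π} (3x - 7)^2 dx = 9π^2/3 + 49 = 3π^2 + 49.
Parseval ⇒ Σ |c_n|^2 = 3π^2 + 49.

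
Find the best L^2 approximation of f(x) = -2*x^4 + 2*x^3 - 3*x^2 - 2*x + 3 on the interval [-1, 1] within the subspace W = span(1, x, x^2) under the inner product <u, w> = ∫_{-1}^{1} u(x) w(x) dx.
g(x) = -33*x^2/7 - 4*x/5 + 111/35

The best approximation g ∈ W is the orthogonal projection of f onto W. Writing g = a_0 + a_1 x + a_2 x^2, the coefficients solve the normal equations G · a = b where
  G_{ij} = <φ_i, φ_j> and b_i = <f, φ_i>, with φ_0 = 1, φ_1 = x, φ_2 = x^2.
G =
  [2, 0, 2/3]
  [0, 2/3, 0]
  [2/3, 0, 2/5],
b = (16/5, -8/15, 8/35).
Solving gives a_0 = 111/35, a_1 = -4/5, a_2 = -33/7, so
  g(x) = -33*x^2/7 - 4*x/5 + 111/35.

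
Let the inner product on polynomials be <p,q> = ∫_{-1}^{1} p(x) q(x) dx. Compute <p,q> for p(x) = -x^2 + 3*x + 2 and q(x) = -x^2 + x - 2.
<p,q> = -28/5

Expand the product: p(x)·q(x) = x^4 - 4*x^3 + 3*x^2 - 4*x - 4.
∫_{-1}^{1} of each monomial x^k gives [2/(k+1) if k even, 0 if k odd]. Integrating term-by-term (or equivalently evaluating the antiderivative F(x) = x^5/5 - x^4 + x^3 - 2*x^2 - 4*x at the endpoints):
  F(1) − F(−1) = -29/5 − (-1/5) = -28/5.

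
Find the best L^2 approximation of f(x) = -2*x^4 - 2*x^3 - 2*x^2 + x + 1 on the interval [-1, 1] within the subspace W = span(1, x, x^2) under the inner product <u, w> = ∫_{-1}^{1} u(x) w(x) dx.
g(x) = -26*x^2/7 - x/5 + 41/35

The best approximation g ∈ W is the orthogonal projection of f onto W. Writing g = a_0 + a_1 x + a_2 x^2, the coefficients solve the normal equations G · a = b where
  G_{ij} = <φ_i, φ_j> and b_i = <f, φ_i>, with φ_0 = 1, φ_1 = x, φ_2 = x^2.
G =
  [2, 0, 2/3]
  [0, 2/3, 0]
  [2/3, 0, 2/5],
b = (-2/15, -2/15, -74/105).
Solving gives a_0 = 41/35, a_1 = -1/5, a_2 = -26/7, so
  g(x) = -26*x^2/7 - x/5 + 41/35.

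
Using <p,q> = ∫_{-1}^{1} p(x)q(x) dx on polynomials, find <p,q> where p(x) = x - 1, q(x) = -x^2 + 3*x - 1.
<p,q> = 14/3

Expand the product: p(x)·q(x) = -x^3 + 4*x^2 - 4*x + 1.
∫_{-1}^{1} of each monomial x^k gives [2/(k+1) if k even, 0 if k odd]. Integrating term-by-term (or equivalently evaluating the antiderivative F(x) = -x^4/4 + 4*x^3/3 - 2*x^2 + x at the endpoints):
  F(1) − F(−1) = 1/12 − (-55/12) = 14/3.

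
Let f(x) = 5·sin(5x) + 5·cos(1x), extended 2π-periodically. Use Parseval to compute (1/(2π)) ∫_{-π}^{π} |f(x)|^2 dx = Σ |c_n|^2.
Σ |c_n|^2 = 25

Expand |f|^2 and use orthogonality of {sin(nx), cos(mx)} on [-π, π]:
  ∫_{-π}^{π} sin(nx)^2 dx = π, ∫ cos(mx)^2 dx = π, and cross terms integrate to 0.
So ∫_{-π}^{π} f(x)^2 dx = 5^2 · π + 5^2 · π = (25 + 25)π.
Divide by 2π: (25 + 25)/2 = 25.
By Parseval, this equals Σ |c_n|^2.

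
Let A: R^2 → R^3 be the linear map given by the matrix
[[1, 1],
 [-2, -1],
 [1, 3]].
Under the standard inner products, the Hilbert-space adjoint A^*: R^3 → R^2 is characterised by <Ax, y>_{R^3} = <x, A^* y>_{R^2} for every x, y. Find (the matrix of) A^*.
A^* = A^T =
[[1, -2, 1],
 [1, -1, 3]]

For real matrices with standard dot products, the defining identity <Ax, y> = <x, A^* y> gives (Ax)^T y = x^T (A^*) y, i.e. x^T A^T y = x^T (A^*) y. Since this holds for all x, y, we must have A^* = A^T. Therefore
A^* =
[[1, -2, 1],
 [1, -1, 3]].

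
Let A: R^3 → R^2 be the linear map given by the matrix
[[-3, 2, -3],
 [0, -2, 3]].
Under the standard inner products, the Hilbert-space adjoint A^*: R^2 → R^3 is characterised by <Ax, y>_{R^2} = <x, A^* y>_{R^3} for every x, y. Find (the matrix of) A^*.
A^* = A^T =
[[-3, 0],
 [2, -2],
 [-3, 3]]

For real matrices with standard dot products, the defining identity <Ax, y> = <x, A^* y> gives (Ax)^T y = x^T (A^*) y, i.e. x^T A^T y = x^T (A^*) y. Since this holds for all x, y, we must have A^* = A^T. Therefore
A^* =
[[-3, 0],
 [2, -2],
 [-3, 3]].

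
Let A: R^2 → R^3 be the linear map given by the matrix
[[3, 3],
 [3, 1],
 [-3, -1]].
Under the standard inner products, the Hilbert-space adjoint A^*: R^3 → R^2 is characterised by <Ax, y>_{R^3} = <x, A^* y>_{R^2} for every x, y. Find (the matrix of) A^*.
A^* = A^T =
[[3, 3, -3],
 [3, 1, -1]]

For real matrices with standard dot products, the defining identity <Ax, y> = <x, A^* y> gives (Ax)^T y = x^T (A^*) y, i.e. x^T A^T y = x^T (A^*) y. Since this holds for all x, y, we must have A^* = A^T. Therefore
A^* =
[[3, 3, -3],
 [3, 1, -1]].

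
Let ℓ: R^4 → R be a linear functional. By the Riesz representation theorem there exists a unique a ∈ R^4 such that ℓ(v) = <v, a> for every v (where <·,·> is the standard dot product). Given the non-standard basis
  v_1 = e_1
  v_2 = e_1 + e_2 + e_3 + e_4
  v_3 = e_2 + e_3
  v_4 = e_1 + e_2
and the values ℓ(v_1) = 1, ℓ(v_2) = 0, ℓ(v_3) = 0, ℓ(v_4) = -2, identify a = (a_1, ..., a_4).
a = (1, -3, 3, -1)

Write a = (a_1, ..., a_4) in the standard basis. For each basis vector v_i, ℓ(v_i) = <v_i, a> is a linear equation in the a_j's. Collect the n equations into a matrix system V a = ℓ, where row i of V is v_i (expressed in the standard basis). Since V is invertible (lower-triangular with 1s on the diagonal, up to permutation), solve by back-substitution:
  V =
[[1, 0, 0, 0],
 [1, 1, 1, 1],
 [0, 1, 1, 0],
 [1, 1, 0, 0]]
  V a = (1, 0, 0, -2)
Solving gives a = (1, -3, 3, -1).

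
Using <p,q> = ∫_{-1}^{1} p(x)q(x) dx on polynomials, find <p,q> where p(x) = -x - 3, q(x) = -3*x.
<p,q> = 2

Expand the product: p(x)·q(x) = 3*x^2 + 9*x.
∫_{-1}^{1} of each monomial x^k gives [2/(k+1) if k even, 0 if k odd]. Integrating term-by-term (or equivalently evaluating the antiderivative F(x) = x^3 + 9*x^2/2 at the endpoints):
  F(1) − F(−1) = 11/2 − (7/2) = 2.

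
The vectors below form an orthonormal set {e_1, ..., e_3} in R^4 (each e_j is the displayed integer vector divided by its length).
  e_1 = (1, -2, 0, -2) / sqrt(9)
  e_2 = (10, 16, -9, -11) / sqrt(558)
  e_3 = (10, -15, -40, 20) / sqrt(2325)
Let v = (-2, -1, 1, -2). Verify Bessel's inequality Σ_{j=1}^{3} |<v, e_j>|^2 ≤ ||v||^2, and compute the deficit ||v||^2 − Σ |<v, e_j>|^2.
Σ |<v, e_j>|^2 = 35/6; ||v||^2 = 10; deficit = 25/6

Write each e_j = u_j / sqrt(<u_j, u_j>) where u_j is the displayed integer vector. Then <v, e_j> = <v, u_j> / sqrt(<u_j, u_j>), so |<v, e_j>|^2 = <v, u_j>^2 / <u_j, u_j>.
Coefficients: <v, e_1> = 4/sqrt(9), <v, e_2> = -23/sqrt(558), <v, e_3> = -85/sqrt(2325).
Square and sum: Σ |<v, e_j>|^2 = 35/6.
Compute ||v||^2 = v·v = 10.
Deficit = 10 − 35/6 = 25/6 ≥ 0, confirming Bessel's inequality. (The deficit equals ||v − Σ <v,e_j> e_j||^2, the squared distance from v to span{e_j}.)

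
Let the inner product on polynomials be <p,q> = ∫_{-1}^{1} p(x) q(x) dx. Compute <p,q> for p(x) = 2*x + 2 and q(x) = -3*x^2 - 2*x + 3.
<p,q> = 16/3

Expand the product: p(x)·q(x) = -6*x^3 - 10*x^2 + 2*x + 6.
∫_{-1}^{1} of each monomial x^k gives [2/(k+1) if k even, 0 if k odd]. Integrating term-by-term (or equivalently evaluating the antiderivative F(x) = -3*x^4/2 - 10*x^3/3 + x^2 + 6*x at the endpoints):
  F(1) − F(−1) = 13/6 − (-19/6) = 16/3.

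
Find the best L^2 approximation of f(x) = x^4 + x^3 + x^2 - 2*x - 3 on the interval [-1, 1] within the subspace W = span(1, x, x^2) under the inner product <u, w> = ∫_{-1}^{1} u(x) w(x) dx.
g(x) = 13*x^2/7 - 7*x/5 - 108/35

The best approximation g ∈ W is the orthogonal projection of f onto W. Writing g = a_0 + a_1 x + a_2 x^2, the coefficients solve the normal equations G · a = b where
  G_{ij} = <φ_i, φ_j> and b_i = <f, φ_i>, with φ_0 = 1, φ_1 = x, φ_2 = x^2.
G =
  [2, 0, 2/3]
  [0, 2/3, 0]
  [2/3, 0, 2/5],
b = (-74/15, -14/15, -46/35).
Solving gives a_0 = -108/35, a_1 = -7/5, a_2 = 13/7, so
  g(x) = 13*x^2/7 - 7*x/5 - 108/35.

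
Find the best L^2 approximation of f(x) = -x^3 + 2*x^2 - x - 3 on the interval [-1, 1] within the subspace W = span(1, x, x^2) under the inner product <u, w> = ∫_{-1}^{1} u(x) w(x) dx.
g(x) = 2*x^2 - 8*x/5 - 3

The best approximation g ∈ W is the orthogonal projection of f onto W. Writing g = a_0 + a_1 x + a_2 x^2, the coefficients solve the normal equations G · a = b where
  G_{ij} = <φ_i, φ_j> and b_i = <f, φ_i>, with φ_0 = 1, φ_1 = x, φ_2 = x^2.
G =
  [2, 0, 2/3]
  [0, 2/3, 0]
  [2/3, 0, 2/5],
b = (-14/3, -16/15, -6/5).
Solving gives a_0 = -3, a_1 = -8/5, a_2 = 2, so
  g(x) = 2*x^2 - 8*x/5 - 3.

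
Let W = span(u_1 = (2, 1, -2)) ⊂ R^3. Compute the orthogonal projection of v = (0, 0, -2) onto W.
proj_W(v) = (8/9, 4/9, -8/9)

Set up U = [u_1 | ... | u_1] ∈ R^(3×1). The projector onto W = col(U) is P = U (U^T U)^(-1) U^T.
Compute U^T U =
  [9],
and U^T v = (4).
Solve U^T U · c = U^T v for the coefficients: c = (4/9). The projection is proj_W(v) = U c.
Check: (v - proj_W(v)) · u_1 = 0  (should be 0).
Result: proj_W(v) = (8/9, 4/9, -8/9).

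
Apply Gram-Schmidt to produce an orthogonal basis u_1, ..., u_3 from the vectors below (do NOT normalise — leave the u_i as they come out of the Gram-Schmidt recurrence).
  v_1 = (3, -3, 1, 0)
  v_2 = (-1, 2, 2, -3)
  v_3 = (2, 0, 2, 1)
Orthogonal basis:
  u_1 = (3, -3, 1, 0)
  u_2 = (2/19, 17/19, 45/19, -3)
  u_3 = (212/293, 337/293, 375/293, 404/293)

Apply the Gram-Schmidt recurrence
  u_1 = v_1
  u_i = v_i − Σ_{j<i} ((v_i · u_j) / (u_j · u_j)) · u_j.

Step by step this gives:
  u_1 = (3, -3, 1, 0)
  u_2 = (2/19, 17/19, 45/19, -3)
  u_3 = (212/293, 337/293, 375/293, 404/293)

Orthogonality check:
  u_2 · u_1 = 0 (should be 0)
  u_3 · u_1 = 0 (should be 0)
  u_3 · u_2 = 0 (should be 0)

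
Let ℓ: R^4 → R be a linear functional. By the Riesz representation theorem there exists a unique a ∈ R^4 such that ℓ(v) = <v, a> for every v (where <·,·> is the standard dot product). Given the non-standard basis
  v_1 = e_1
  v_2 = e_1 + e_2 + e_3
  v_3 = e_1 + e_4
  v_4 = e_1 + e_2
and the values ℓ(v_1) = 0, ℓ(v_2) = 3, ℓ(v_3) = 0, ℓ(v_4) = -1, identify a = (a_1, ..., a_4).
a = (0, -1, 4, 0)

Write a = (a_1, ..., a_4) in the standard basis. For each basis vector v_i, ℓ(v_i) = <v_i, a> is a linear equation in the a_j's. Collect the n equations into a matrix system V a = ℓ, where row i of V is v_i (expressed in the standard basis). Since V is invertible (lower-triangular with 1s on the diagonal, up to permutation), solve by back-substitution:
  V =
[[1, 0, 0, 0],
 [1, 1, 1, 0],
 [1, 0, 0, 1],
 [1, 1, 0, 0]]
  V a = (0, 3, 0, -1)
Solving gives a = (0, -1, 4, 0).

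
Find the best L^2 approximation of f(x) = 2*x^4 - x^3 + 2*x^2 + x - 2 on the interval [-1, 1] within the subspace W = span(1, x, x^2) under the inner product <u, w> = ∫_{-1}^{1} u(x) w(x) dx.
g(x) = 26*x^2/7 + 2*x/5 - 76/35

The best approximation g ∈ W is the orthogonal projection of f onto W. Writing g = a_0 + a_1 x + a_2 x^2, the coefficients solve the normal equations G · a = b where
  G_{ij} = <φ_i, φ_j> and b_i = <f, φ_i>, with φ_0 = 1, φ_1 = x, φ_2 = x^2.
G =
  [2, 0, 2/3]
  [0, 2/3, 0]
  [2/3, 0, 2/5],
b = (-28/15, 4/15, 4/105).
Solving gives a_0 = -76/35, a_1 = 2/5, a_2 = 26/7, so
  g(x) = 26*x^2/7 + 2*x/5 - 76/35.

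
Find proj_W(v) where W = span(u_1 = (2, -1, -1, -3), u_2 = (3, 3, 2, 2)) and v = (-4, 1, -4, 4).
proj_W(v) = (-1634/365, -173/365, 47/365, 1021/365)

Set up U = [u_1 | ... | u_2] ∈ R^(4×2). The projector onto W = col(U) is P = U (U^T U)^(-1) U^T.
Compute U^T U =
  [15, -5]
  [-5, 26],
and U^T v = (-17, -9).
Solve U^T U · c = U^T v for the coefficients: c = (-487/365, -44/73). The projection is proj_W(v) = U c.
Check: (v - proj_W(v)) · u_1 = 0  (should be 0).
Check: (v - proj_W(v)) · u_2 = 0  (should be 0).
Result: proj_W(v) = (-1634/365, -173/365, 47/365, 1021/365).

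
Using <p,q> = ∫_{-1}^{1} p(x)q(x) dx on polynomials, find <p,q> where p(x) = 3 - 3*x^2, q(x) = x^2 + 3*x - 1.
<p,q> = -16/5

Expand the product: p(x)·q(x) = -3*x^4 - 9*x^3 + 6*x^2 + 9*x - 3.
∫_{-1}^{1} of each monomial x^k gives [2/(k+1) if k even, 0 if k odd]. Integrating term-by-term (or equivalently evaluating the antiderivative F(x) = -3*x^5/5 - 9*x^4/4 + 2*x^3 + 9*x^2/2 - 3*x at the endpoints):
  F(1) − F(−1) = 13/20 − (77/20) = -16/5.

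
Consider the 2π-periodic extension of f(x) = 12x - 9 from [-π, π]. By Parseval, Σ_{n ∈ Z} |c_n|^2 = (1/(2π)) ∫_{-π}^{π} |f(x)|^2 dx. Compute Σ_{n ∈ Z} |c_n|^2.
Σ |c_n|^2 = 48π^2 + 81

Expand and integrate term by term over [-π, π]:
  ∫ (12x)^2 dx = 144·(2π^3/3); ∫ 2·12·(-9)·x dx = 0 (odd integrand); ∫ (-9)^2 dx = 81·2π.
So (1/(2π)) ∫_{-π}^{π} (12x - 9)^2 dx = 144π^2/3 + 81 = 48π^2 + 81.
Parseval ⇒ Σ |c_n|^2 = 48π^2 + 81.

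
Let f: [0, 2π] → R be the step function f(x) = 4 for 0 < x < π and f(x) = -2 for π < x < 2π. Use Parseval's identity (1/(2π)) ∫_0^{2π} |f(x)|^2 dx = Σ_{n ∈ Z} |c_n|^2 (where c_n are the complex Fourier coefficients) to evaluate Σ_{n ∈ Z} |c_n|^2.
Σ |c_n|^2 = 10

Parseval equates the L^2 energy of f (normalised by 1/(2π)) with the ℓ^2 sum of its Fourier coefficients: (1/(2π)) ∫_0^{2π} |f|^2 = Σ |c_n|^2.
Compute the left side: (1/(2π)) [∫_0^π 4^2 dx + ∫_π^{2π} (-2)^2 dx] = (1/(2π)) · (16π + 4π) = (16 + 4)/2 = 10.
So Σ_{n ∈ Z} |c_n|^2 = 10.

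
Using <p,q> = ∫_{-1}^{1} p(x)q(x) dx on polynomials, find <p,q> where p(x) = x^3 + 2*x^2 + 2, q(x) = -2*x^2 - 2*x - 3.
<p,q> = -316/15

Expand the product: p(x)·q(x) = -2*x^5 - 6*x^4 - 7*x^3 - 10*x^2 - 4*x - 6.
∫_{-1}^{1} of each monomial x^k gives [2/(k+1) if k even, 0 if k odd]. Integrating term-by-term (or equivalently evaluating the antiderivative F(x) = -x^6/3 - 6*x^5/5 - 7*x^4/4 - 10*x^3/3 - 2*x^2 - 6*x at the endpoints):
  F(1) − F(−1) = -877/60 − (129/20) = -316/15.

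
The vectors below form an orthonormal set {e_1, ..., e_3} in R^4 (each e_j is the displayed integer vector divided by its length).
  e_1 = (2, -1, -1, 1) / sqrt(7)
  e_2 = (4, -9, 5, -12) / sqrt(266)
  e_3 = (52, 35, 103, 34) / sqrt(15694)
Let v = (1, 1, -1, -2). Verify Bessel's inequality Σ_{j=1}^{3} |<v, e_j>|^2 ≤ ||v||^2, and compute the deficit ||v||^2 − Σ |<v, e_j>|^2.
Σ |<v, e_j>|^2 = 70/59; ||v||^2 = 7; deficit = 343/59

Write each e_j = u_j / sqrt(<u_j, u_j>) where u_j is the displayed integer vector. Then <v, e_j> = <v, u_j> / sqrt(<u_j, u_j>), so |<v, e_j>|^2 = <v, u_j>^2 / <u_j, u_j>.
Coefficients: <v, e_1> = 0/sqrt(7), <v, e_2> = 14/sqrt(266), <v, e_3> = -84/sqrt(15694).
Square and sum: Σ |<v, e_j>|^2 = 70/59.
Compute ||v||^2 = v·v = 7.
Deficit = 7 − 70/59 = 343/59 ≥ 0, confirming Bessel's inequality. (The deficit equals ||v − Σ <v,e_j> e_j||^2, the squared distance from v to span{e_j}.)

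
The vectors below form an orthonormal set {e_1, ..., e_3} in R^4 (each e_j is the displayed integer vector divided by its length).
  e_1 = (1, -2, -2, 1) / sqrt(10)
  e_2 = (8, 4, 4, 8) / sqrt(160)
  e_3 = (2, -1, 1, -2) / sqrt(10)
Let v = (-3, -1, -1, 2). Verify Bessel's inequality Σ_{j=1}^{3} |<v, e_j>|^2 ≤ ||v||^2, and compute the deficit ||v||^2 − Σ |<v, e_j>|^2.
Σ |<v, e_j>|^2 = 25/2; ||v||^2 = 15; deficit = 5/2

Write each e_j = u_j / sqrt(<u_j, u_j>) where u_j is the displayed integer vector. Then <v, e_j> = <v, u_j> / sqrt(<u_j, u_j>), so |<v, e_j>|^2 = <v, u_j>^2 / <u_j, u_j>.
Coefficients: <v, e_1> = 3/sqrt(10), <v, e_2> = -16/sqrt(160), <v, e_3> = -10/sqrt(10).
Square and sum: Σ |<v, e_j>|^2 = 25/2.
Compute ||v||^2 = v·v = 15.
Deficit = 15 − 25/2 = 5/2 ≥ 0, confirming Bessel's inequality. (The deficit equals ||v − Σ <v,e_j> e_j||^2, the squared distance from v to span{e_j}.)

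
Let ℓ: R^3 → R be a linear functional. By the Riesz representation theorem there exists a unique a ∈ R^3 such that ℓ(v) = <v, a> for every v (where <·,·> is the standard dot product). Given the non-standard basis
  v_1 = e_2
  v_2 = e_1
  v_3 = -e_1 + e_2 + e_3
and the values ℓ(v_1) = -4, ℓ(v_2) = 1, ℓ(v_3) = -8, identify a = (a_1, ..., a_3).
a = (1, -4, -3)

Write a = (a_1, ..., a_3) in the standard basis. For each basis vector v_i, ℓ(v_i) = <v_i, a> is a linear equation in the a_j's. Collect the n equations into a matrix system V a = ℓ, where row i of V is v_i (expressed in the standard basis). Since V is invertible (lower-triangular with 1s on the diagonal, up to permutation), solve by back-substitution:
  V =
[[0, 1, 0],
 [1, 0, 0],
 [-1, 1, 1]]
  V a = (-4, 1, -8)
Solving gives a = (1, -4, -3).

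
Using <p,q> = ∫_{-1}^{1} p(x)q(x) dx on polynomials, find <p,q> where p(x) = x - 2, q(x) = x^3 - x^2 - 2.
<p,q> = 146/15

Expand the product: p(x)·q(x) = x^4 - 3*x^3 + 2*x^2 - 2*x + 4.
∫_{-1}^{1} of each monomial x^k gives [2/(k+1) if k even, 0 if k odd]. Integrating term-by-term (or equivalently evaluating the antiderivative F(x) = x^5/5 - 3*x^4/4 + 2*x^3/3 - x^2 + 4*x at the endpoints):
  F(1) − F(−1) = 187/60 − (-397/60) = 146/15.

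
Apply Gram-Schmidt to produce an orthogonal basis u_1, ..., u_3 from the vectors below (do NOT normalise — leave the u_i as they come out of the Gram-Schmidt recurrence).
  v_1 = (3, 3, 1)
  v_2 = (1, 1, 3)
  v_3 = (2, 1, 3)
Orthogonal basis:
  u_1 = (3, 3, 1)
  u_2 = (-8/19, -8/19, 48/19)
  u_3 = (1/2, -1/2, 0)

Apply the Gram-Schmidt recurrence
  u_1 = v_1
  u_i = v_i − Σ_{j<i} ((v_i · u_j) / (u_j · u_j)) · u_j.

Step by step this gives:
  u_1 = (3, 3, 1)
  u_2 = (-8/19, -8/19, 48/19)
  u_3 = (1/2, -1/2, 0)

Orthogonality check:
  u_2 · u_1 = 0 (should be 0)
  u_3 · u_1 = 0 (should be 0)
  u_3 · u_2 = 0 (should be 0)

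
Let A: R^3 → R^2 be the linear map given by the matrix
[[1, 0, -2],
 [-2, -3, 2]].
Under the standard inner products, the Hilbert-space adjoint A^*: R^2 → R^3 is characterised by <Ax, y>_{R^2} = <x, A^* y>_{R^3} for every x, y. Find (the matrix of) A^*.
A^* = A^T =
[[1, -2],
 [0, -3],
 [-2, 2]]

For real matrices with standard dot products, the defining identity <Ax, y> = <x, A^* y> gives (Ax)^T y = x^T (A^*) y, i.e. x^T A^T y = x^T (A^*) y. Since this holds for all x, y, we must have A^* = A^T. Therefore
A^* =
[[1, -2],
 [0, -3],
 [-2, 2]].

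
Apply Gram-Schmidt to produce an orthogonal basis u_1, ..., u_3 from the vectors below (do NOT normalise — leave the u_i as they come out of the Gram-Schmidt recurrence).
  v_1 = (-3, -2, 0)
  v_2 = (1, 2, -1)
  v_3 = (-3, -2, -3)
Orthogonal basis:
  u_1 = (-3, -2, 0)
  u_2 = (-8/13, 12/13, -1)
  u_3 = (24/29, -36/29, -48/29)

Apply the Gram-Schmidt recurrence
  u_1 = v_1
  u_i = v_i − Σ_{j<i} ((v_i · u_j) / (u_j · u_j)) · u_j.

Step by step this gives:
  u_1 = (-3, -2, 0)
  u_2 = (-8/13, 12/13, -1)
  u_3 = (24/29, -36/29, -48/29)

Orthogonality check:
  u_2 · u_1 = 0 (should be 0)
  u_3 · u_1 = 0 (should be 0)
  u_3 · u_2 = 0 (should be 0)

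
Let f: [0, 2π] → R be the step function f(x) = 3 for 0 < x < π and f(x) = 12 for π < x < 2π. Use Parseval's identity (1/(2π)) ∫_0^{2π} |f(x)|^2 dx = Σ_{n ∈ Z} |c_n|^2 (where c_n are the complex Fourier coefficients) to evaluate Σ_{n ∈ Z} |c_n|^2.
Σ |c_n|^2 = 153/2

Parseval equates the L^2 energy of f (normalised by 1/(2π)) with the ℓ^2 sum of its Fourier coefficients: (1/(2π)) ∫_0^{2π} |f|^2 = Σ |c_n|^2.
Compute the left side: (1/(2π)) [∫_0^π 3^2 dx + ∫_π^{2π} 12^2 dx] = (1/(2π)) · (9π + 144π) = (9 + 144)/2 = 153/2.
So Σ_{n ∈ Z} |c_n|^2 = 153/2.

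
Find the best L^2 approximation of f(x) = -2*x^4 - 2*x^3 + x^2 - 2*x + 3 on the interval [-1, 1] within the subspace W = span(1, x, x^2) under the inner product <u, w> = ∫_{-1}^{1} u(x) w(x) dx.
g(x) = -5*x^2/7 - 16*x/5 + 111/35

The best approximation g ∈ W is the orthogonal projection of f onto W. Writing g = a_0 + a_1 x + a_2 x^2, the coefficients solve the normal equations G · a = b where
  G_{ij} = <φ_i, φ_j> and b_i = <f, φ_i>, with φ_0 = 1, φ_1 = x, φ_2 = x^2.
G =
  [2, 0, 2/3]
  [0, 2/3, 0]
  [2/3, 0, 2/5],
b = (88/15, -32/15, 64/35).
Solving gives a_0 = 111/35, a_1 = -16/5, a_2 = -5/7, so
  g(x) = -5*x^2/7 - 16*x/5 + 111/35.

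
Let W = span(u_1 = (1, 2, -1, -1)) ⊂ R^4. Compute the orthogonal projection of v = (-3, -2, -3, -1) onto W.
proj_W(v) = (-3/7, -6/7, 3/7, 3/7)

Set up U = [u_1 | ... | u_1] ∈ R^(4×1). The projector onto W = col(U) is P = U (U^T U)^(-1) U^T.
Compute U^T U =
  [7],
and U^T v = (-3).
Solve U^T U · c = U^T v for the coefficients: c = (-3/7). The projection is proj_W(v) = U c.
Check: (v - proj_W(v)) · u_1 = 0  (should be 0).
Result: proj_W(v) = (-3/7, -6/7, 3/7, 3/7).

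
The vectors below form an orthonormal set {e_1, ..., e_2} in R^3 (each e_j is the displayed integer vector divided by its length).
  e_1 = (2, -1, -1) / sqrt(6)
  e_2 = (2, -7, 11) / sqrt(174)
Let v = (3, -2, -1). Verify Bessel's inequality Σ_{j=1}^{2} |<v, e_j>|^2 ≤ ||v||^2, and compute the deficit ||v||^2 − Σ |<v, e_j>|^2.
Σ |<v, e_j>|^2 = 405/29; ||v||^2 = 14; deficit = 1/29

Write each e_j = u_j / sqrt(<u_j, u_j>) where u_j is the displayed integer vector. Then <v, e_j> = <v, u_j> / sqrt(<u_j, u_j>), so |<v, e_j>|^2 = <v, u_j>^2 / <u_j, u_j>.
Coefficients: <v, e_1> = 9/sqrt(6), <v, e_2> = 9/sqrt(174).
Square and sum: Σ |<v, e_j>|^2 = 405/29.
Compute ||v||^2 = v·v = 14.
Deficit = 14 − 405/29 = 1/29 ≥ 0, confirming Bessel's inequality. (The deficit equals ||v − Σ <v,e_j> e_j||^2, the squared distance from v to span{e_j}.)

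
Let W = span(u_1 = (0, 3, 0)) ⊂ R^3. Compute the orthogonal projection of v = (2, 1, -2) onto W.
proj_W(v) = (0, 1, 0)

Set up U = [u_1 | ... | u_1] ∈ R^(3×1). The projector onto W = col(U) is P = U (U^T U)^(-1) U^T.
Compute U^T U =
  [9],
and U^T v = (3).
Solve U^T U · c = U^T v for the coefficients: c = (1/3). The projection is proj_W(v) = U c.
Check: (v - proj_W(v)) · u_1 = 0  (should be 0).
Result: proj_W(v) = (0, 1, 0).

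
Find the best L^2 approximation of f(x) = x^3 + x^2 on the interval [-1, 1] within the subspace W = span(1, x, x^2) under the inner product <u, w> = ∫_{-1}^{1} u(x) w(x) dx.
g(x) = x^2 + 3*x/5

The best approximation g ∈ W is the orthogonal projection of f onto W. Writing g = a_0 + a_1 x + a_2 x^2, the coefficients solve the normal equations G · a = b where
  G_{ij} = <φ_i, φ_j> and b_i = <f, φ_i>, with φ_0 = 1, φ_1 = x, φ_2 = x^2.
G =
  [2, 0, 2/3]
  [0, 2/3, 0]
  [2/3, 0, 2/5],
b = (2/3, 2/5, 2/5).
Solving gives a_0 = 0, a_1 = 3/5, a_2 = 1, so
  g(x) = x^2 + 3*x/5.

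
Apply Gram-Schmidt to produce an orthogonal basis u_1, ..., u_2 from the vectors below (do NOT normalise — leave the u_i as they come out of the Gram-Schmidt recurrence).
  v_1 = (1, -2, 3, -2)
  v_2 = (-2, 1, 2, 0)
Orthogonal basis:
  u_1 = (1, -2, 3, -2)
  u_2 = (-19/9, 11/9, 5/3, 2/9)

Apply the Gram-Schmidt recurrence
  u_1 = v_1
  u_i = v_i − Σ_{j<i} ((v_i · u_j) / (u_j · u_j)) · u_j.

Step by step this gives:
  u_1 = (1, -2, 3, -2)
  u_2 = (-19/9, 11/9, 5/3, 2/9)

Orthogonality check:
  u_2 · u_1 = 0 (should be 0)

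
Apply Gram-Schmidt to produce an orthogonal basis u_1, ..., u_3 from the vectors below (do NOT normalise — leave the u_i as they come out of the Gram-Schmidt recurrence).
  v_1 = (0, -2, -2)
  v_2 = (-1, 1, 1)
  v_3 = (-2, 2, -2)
Orthogonal basis:
  u_1 = (0, -2, -2)
  u_2 = (-1, 0, 0)
  u_3 = (0, 2, -2)

Apply the Gram-Schmidt recurrence
  u_1 = v_1
  u_i = v_i − Σ_{j<i} ((v_i · u_j) / (u_j · u_j)) · u_j.

Step by step this gives:
  u_1 = (0, -2, -2)
  u_2 = (-1, 0, 0)
  u_3 = (0, 2, -2)

Orthogonality check:
  u_2 · u_1 = 0 (should be 0)
  u_3 · u_1 = 0 (should be 0)
  u_3 · u_2 = 0 (should be 0)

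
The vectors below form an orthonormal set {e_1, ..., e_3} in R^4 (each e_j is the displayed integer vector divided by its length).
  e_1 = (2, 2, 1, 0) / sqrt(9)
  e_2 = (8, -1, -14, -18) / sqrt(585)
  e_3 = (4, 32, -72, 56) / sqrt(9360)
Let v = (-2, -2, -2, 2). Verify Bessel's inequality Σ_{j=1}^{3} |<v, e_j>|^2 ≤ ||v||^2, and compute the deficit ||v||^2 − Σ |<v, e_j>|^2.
Σ |<v, e_j>|^2 = 140/9; ||v||^2 = 16; deficit = 4/9

Write each e_j = u_j / sqrt(<u_j, u_j>) where u_j is the displayed integer vector. Then <v, e_j> = <v, u_j> / sqrt(<u_j, u_j>), so |<v, e_j>|^2 = <v, u_j>^2 / <u_j, u_j>.
Coefficients: <v, e_1> = -10/sqrt(9), <v, e_2> = -22/sqrt(585), <v, e_3> = 184/sqrt(9360).
Square and sum: Σ |<v, e_j>|^2 = 140/9.
Compute ||v||^2 = v·v = 16.
Deficit = 16 − 140/9 = 4/9 ≥ 0, confirming Bessel's inequality. (The deficit equals ||v − Σ <v,e_j> e_j||^2, the squared distance from v to span{e_j}.)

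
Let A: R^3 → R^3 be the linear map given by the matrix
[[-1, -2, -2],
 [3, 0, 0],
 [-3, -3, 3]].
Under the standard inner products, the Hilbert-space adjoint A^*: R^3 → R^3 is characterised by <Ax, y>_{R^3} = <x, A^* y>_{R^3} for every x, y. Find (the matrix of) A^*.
A^* = A^T =
[[-1, 3, -3],
 [-2, 0, -3],
 [-2, 0, 3]]

For real matrices with standard dot products, the defining identity <Ax, y> = <x, A^* y> gives (Ax)^T y = x^T (A^*) y, i.e. x^T A^T y = x^T (A^*) y. Since this holds for all x, y, we must have A^* = A^T. Therefore
A^* =
[[-1, 3, -3],
 [-2, 0, -3],
 [-2, 0, 3]].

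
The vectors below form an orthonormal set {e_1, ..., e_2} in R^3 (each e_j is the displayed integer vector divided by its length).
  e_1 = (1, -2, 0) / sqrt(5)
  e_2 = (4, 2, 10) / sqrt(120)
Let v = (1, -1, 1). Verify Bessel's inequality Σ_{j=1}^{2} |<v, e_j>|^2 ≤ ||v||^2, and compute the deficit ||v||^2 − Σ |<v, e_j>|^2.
Σ |<v, e_j>|^2 = 3; ||v||^2 = 3; deficit = 0

Write each e_j = u_j / sqrt(<u_j, u_j>) where u_j is the displayed integer vector. Then <v, e_j> = <v, u_j> / sqrt(<u_j, u_j>), so |<v, e_j>|^2 = <v, u_j>^2 / <u_j, u_j>.
Coefficients: <v, e_1> = 3/sqrt(5), <v, e_2> = 12/sqrt(120).
Square and sum: Σ |<v, e_j>|^2 = 3.
Compute ||v||^2 = v·v = 3.
Deficit = 3 − 3 = 0 ≥ 0, confirming Bessel's inequality. (The deficit equals ||v − Σ <v,e_j> e_j||^2, the squared distance from v to span{e_j}.)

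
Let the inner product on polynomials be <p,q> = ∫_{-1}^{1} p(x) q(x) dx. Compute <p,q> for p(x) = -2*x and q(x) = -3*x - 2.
<p,q> = 4

Expand the product: p(x)·q(x) = 6*x^2 + 4*x.
∫_{-1}^{1} of each monomial x^k gives [2/(k+1) if k even, 0 if k odd]. Integrating term-by-term (or equivalently evaluating the antiderivative F(x) = 2*x^3 + 2*x^2 at the endpoints):
  F(1) − F(−1) = 4 − (0) = 4.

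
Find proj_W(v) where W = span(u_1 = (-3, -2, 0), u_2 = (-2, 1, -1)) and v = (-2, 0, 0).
proj_W(v) = (-58/31, -6/31, -14/31)

Set up U = [u_1 | ... | u_2] ∈ R^(3×2). The projector onto W = col(U) is P = U (U^T U)^(-1) U^T.
Compute U^T U =
  [13, 4]
  [4, 6],
and U^T v = (6, 4).
Solve U^T U · c = U^T v for the coefficients: c = (10/31, 14/31). The projection is proj_W(v) = U c.
Check: (v - proj_W(v)) · u_1 = 0  (should be 0).
Check: (v - proj_W(v)) · u_2 = 0  (should be 0).
Result: proj_W(v) = (-58/31, -6/31, -14/31).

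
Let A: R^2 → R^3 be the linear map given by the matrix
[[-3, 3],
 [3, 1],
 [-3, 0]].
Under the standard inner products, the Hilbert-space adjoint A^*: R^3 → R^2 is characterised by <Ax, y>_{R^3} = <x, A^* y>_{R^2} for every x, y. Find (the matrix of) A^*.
A^* = A^T =
[[-3, 3, -3],
 [3, 1, 0]]

For real matrices with standard dot products, the defining identity <Ax, y> = <x, A^* y> gives (Ax)^T y = x^T (A^*) y, i.e. x^T A^T y = x^T (A^*) y. Since this holds for all x, y, we must have A^* = A^T. Therefore
A^* =
[[-3, 3, -3],
 [3, 1, 0]].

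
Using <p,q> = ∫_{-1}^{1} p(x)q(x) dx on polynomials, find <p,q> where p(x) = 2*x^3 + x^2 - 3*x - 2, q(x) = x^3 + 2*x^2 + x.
<p,q> = -388/105

Expand the product: p(x)·q(x) = 2*x^6 + 5*x^5 + x^4 - 7*x^3 - 7*x^2 - 2*x.
∫_{-1}^{1} of each monomial x^k gives [2/(k+1) if k even, 0 if k odd]. Integrating term-by-term (or equivalently evaluating the antiderivative F(x) = 2*x^7/7 + 5*x^6/6 + x^5/5 - 7*x^4/4 - 7*x^3/3 - x^2 at the endpoints):
  F(1) − F(−1) = -527/140 − (-29/420) = -388/105.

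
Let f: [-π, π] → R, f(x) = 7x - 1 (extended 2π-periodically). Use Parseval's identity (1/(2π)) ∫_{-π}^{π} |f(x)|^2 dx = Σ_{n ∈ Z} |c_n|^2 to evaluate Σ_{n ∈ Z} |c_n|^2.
Σ |c_n|^2 = 49π^2/3 + 1

Expand and integrate term by term over [-π, π]:
  ∫ (7x)^2 dx = 49·(2π^3/3); ∫ 2·7·(-1)·x dx = 0 (odd integrand); ∫ (-1)^2 dx = 1·2π.
So (1/(2π)) ∫_{-π}^{π} (7x - 1)^2 dx = 49π^2/3 + 1 = 49π^2/3 + 1.
Parseval ⇒ Σ |c_n|^2 = 49π^2/3 + 1.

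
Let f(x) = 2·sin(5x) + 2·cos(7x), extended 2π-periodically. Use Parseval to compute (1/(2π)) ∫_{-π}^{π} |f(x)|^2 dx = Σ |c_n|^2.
Σ |c_n|^2 = 4

Expand |f|^2 and use orthogonality of {sin(nx), cos(mx)} on [-π, π]:
  ∫_{-π}^{π} sin(nx)^2 dx = π, ∫ cos(mx)^2 dx = π, and cross terms integrate to 0.
So ∫_{-π}^{π} f(x)^2 dx = 2^2 · π + 2^2 · π = (4 + 4)π.
Divide by 2π: (4 + 4)/2 = 4.
By Parseval, this equals Σ |c_n|^2.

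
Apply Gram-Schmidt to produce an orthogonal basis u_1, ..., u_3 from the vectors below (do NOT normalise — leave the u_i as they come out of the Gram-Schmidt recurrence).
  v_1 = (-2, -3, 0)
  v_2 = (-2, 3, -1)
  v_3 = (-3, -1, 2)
Orthogonal basis:
  u_1 = (-2, -3, 0)
  u_2 = (-36/13, 24/13, -1)
  u_3 = (-93/157, 62/157, 372/157)

Apply the Gram-Schmidt recurrence
  u_1 = v_1
  u_i = v_i − Σ_{j<i} ((v_i · u_j) / (u_j · u_j)) · u_j.

Step by step this gives:
  u_1 = (-2, -3, 0)
  u_2 = (-36/13, 24/13, -1)
  u_3 = (-93/157, 62/157, 372/157)

Orthogonality check:
  u_2 · u_1 = 0 (should be 0)
  u_3 · u_1 = 0 (should be 0)
  u_3 · u_2 = 0 (should be 0)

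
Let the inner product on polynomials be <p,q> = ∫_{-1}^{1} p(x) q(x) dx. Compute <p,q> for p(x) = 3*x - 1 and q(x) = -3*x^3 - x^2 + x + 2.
<p,q> = -74/15

Expand the product: p(x)·q(x) = -9*x^4 + 4*x^2 + 5*x - 2.
∫_{-1}^{1} of each monomial x^k gives [2/(k+1) if k even, 0 if k odd]. Integrating term-by-term (or equivalently evaluating the antiderivative F(x) = -9*x^5/5 + 4*x^3/3 + 5*x^2/2 - 2*x at the endpoints):
  F(1) − F(−1) = 1/30 − (149/30) = -74/15.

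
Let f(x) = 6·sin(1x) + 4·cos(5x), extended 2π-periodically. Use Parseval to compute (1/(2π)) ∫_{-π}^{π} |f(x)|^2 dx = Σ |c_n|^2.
Σ |c_n|^2 = 26

Expand |f|^2 and use orthogonality of {sin(nx), cos(mx)} on [-π, π]:
  ∫_{-π}^{π} sin(nx)^2 dx = π, ∫ cos(mx)^2 dx = π, and cross terms integrate to 0.
So ∫_{-π}^{π} f(x)^2 dx = 6^2 · π + 4^2 · π = (36 + 16)π.
Divide by 2π: (36 + 16)/2 = 26.
By Parseval, this equals Σ |c_n|^2.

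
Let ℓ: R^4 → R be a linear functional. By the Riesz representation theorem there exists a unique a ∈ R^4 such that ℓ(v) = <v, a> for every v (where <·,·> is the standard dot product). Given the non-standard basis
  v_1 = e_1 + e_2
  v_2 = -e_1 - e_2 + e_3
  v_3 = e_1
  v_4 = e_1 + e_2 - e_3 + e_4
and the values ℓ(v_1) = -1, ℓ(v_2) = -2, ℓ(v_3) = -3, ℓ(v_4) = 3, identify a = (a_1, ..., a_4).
a = (-3, 2, -3, 1)

Write a = (a_1, ..., a_4) in the standard basis. For each basis vector v_i, ℓ(v_i) = <v_i, a> is a linear equation in the a_j's. Collect the n equations into a matrix system V a = ℓ, where row i of V is v_i (expressed in the standard basis). Since V is invertible (lower-triangular with 1s on the diagonal, up to permutation), solve by back-substitution:
  V =
[[1, 1, 0, 0],
 [-1, -1, 1, 0],
 [1, 0, 0, 0],
 [1, 1, -1, 1]]
  V a = (-1, -2, -3, 3)
Solving gives a = (-3, 2, -3, 1).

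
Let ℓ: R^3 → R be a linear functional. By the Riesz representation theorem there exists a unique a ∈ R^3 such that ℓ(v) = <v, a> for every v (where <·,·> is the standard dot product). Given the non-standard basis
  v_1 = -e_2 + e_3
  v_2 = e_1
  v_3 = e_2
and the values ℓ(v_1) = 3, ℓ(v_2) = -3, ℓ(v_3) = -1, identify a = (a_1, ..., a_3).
a = (-3, -1, 2)

Write a = (a_1, ..., a_3) in the standard basis. For each basis vector v_i, ℓ(v_i) = <v_i, a> is a linear equation in the a_j's. Collect the n equations into a matrix system V a = ℓ, where row i of V is v_i (expressed in the standard basis). Since V is invertible (lower-triangular with 1s on the diagonal, up to permutation), solve by back-substitution:
  V =
[[0, -1, 1],
 [1, 0, 0],
 [0, 1, 0]]
  V a = (3, -3, -1)
Solving gives a = (-3, -1, 2).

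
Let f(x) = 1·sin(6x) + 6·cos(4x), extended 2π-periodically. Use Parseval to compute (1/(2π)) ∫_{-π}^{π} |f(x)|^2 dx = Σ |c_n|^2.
Σ |c_n|^2 = 37/2

Expand |f|^2 and use orthogonality of {sin(nx), cos(mx)} on [-π, π]:
  ∫_{-π}^{π} sin(nx)^2 dx = π, ∫ cos(mx)^2 dx = π, and cross terms integrate to 0.
So ∫_{-π}^{π} f(x)^2 dx = 1^2 · π + 6^2 · π = (1 + 36)π.
Divide by 2π: (1 + 36)/2 = 37/2.
By Parseval, this equals Σ |c_n|^2.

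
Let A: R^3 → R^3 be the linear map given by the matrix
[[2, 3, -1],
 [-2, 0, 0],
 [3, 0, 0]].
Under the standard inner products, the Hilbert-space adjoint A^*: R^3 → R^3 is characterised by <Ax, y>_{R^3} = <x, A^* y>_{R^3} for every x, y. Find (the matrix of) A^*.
A^* = A^T =
[[2, -2, 3],
 [3, 0, 0],
 [-1, 0, 0]]

For real matrices with standard dot products, the defining identity <Ax, y> = <x, A^* y> gives (Ax)^T y = x^T (A^*) y, i.e. x^T A^T y = x^T (A^*) y. Since this holds for all x, y, we must have A^* = A^T. Therefore
A^* =
[[2, -2, 3],
 [3, 0, 0],
 [-1, 0, 0]].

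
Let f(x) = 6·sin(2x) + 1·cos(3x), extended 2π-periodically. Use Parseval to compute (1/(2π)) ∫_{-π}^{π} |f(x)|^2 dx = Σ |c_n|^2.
Σ |c_n|^2 = 37/2

Expand |f|^2 and use orthogonality of {sin(nx), cos(mx)} on [-π, π]:
  ∫_{-π}^{π} sin(nx)^2 dx = π, ∫ cos(mx)^2 dx = π, and cross terms integrate to 0.
So ∫_{-π}^{π} f(x)^2 dx = 6^2 · π + 1^2 · π = (36 + 1)π.
Divide by 2π: (36 + 1)/2 = 37/2.
By Parseval, this equals Σ |c_n|^2.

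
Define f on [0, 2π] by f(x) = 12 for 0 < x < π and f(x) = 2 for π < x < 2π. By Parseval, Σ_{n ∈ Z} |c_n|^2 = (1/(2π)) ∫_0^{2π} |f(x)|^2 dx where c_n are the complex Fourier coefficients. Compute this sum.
Σ |c_n|^2 = 74

Parseval equates the L^2 energy of f (normalised by 1/(2π)) with the ℓ^2 sum of its Fourier coefficients: (1/(2π)) ∫_0^{2π} |f|^2 = Σ |c_n|^2.
Compute the left side: (1/(2π)) [∫_0^π 12^2 dx + ∫_π^{2π} 2^2 dx] = (1/(2π)) · (144π + 4π) = (144 + 4)/2 = 74.
So Σ_{n ∈ Z} |c_n|^2 = 74.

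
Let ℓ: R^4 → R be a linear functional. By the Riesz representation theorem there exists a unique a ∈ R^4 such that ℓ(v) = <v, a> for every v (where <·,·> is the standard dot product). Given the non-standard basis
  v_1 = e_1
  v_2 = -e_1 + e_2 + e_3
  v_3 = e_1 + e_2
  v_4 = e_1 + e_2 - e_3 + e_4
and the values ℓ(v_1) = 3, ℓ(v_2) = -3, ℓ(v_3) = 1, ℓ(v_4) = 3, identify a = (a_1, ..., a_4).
a = (3, -2, 2, 4)

Write a = (a_1, ..., a_4) in the standard basis. For each basis vector v_i, ℓ(v_i) = <v_i, a> is a linear equation in the a_j's. Collect the n equations into a matrix system V a = ℓ, where row i of V is v_i (expressed in the standard basis). Since V is invertible (lower-triangular with 1s on the diagonal, up to permutation), solve by back-substitution:
  V =
[[1, 0, 0, 0],
 [-1, 1, 1, 0],
 [1, 1, 0, 0],
 [1, 1, -1, 1]]
  V a = (3, -3, 1, 3)
Solving gives a = (3, -2, 2, 4).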